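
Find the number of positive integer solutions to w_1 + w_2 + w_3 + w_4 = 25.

Substitute w'_i = w_i - 1 (so w'_i >= 0). Then sum w'_i = 25 - 4 = 21.
Stars and bars: C(21+4-1, 4-1) = C(24,3).

Final answer: C(24,3) = 2024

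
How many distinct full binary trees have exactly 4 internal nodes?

This is a standard Catalan-number count: the answer is C_n. Here n = 4.
C_n = (2n)!/(n!(n+1)!), so C_{4} = 8!/(4! x 5!) = C(8,4)/5 = 70/5.

Final answer: C_{4} = 14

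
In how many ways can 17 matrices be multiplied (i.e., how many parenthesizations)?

This is counted by the nth Catalan number C_n. Here n = 17 - 1 = 16.
Using C_0 = 1 and C_(k+1) = C_k x 2(2k+1)/(k+2), build up term by term: C_1=1, C_2=2, C_3=5, C_4=14, C_5=42, C_6=132, C_7=429, C_8=1430, C_9=4862, C_10=16796, C_11=58786, C_12=208012, C_13=742900, C_14=2674440, C_15=9694845, C_16=35357670.

Final answer: C_{16} = 35357670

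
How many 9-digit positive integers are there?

These are the integers in [10^8, 10^9), so the count is 10^9 - 10^8 = 9 x 10^8.

Final answer: 900000000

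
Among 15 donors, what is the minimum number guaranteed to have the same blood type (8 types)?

There are 8 possible values for blood type (8 types). With 15 donors and 8 categories, by pigeonhole: ceiling(15/8).

Final answer: 2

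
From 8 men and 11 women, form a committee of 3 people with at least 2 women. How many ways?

Sum over valid woman counts:
C(11,2)C(8,1) = 440
C(11,3)C(8,0) = 165
Total: 440 + 165.

Final answer: 605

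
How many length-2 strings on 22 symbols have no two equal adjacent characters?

First character: 22 choices. Each subsequent: 21 choices (must differ from the previous one).
Total: 22 x 21^1.

Final answer: 22 x 21^{1} = 462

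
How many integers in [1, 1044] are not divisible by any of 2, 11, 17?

|div by 2|=522, |div by 11|=94, |div by 17|=61.
|div by 2&11|=47, |div by 2&17|=30, |div by 11&17|=5, |div by all|=2.
By inclusion-exclusion, divisible by at least one: 522+94+61-47-30-5+2 = 597.
Not divisible by any: 1044 - 597.

Final answer: 447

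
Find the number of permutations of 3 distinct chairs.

The number of ways to arrange 3 distinct objects is 3!.

Final answer: 3! = 6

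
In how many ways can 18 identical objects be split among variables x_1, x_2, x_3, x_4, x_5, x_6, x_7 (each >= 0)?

Stars and bars with 18 stars and 6 bars:
C(18+7-1, 7-1) = C(24,6).

Final answer: C(24,6) = 134596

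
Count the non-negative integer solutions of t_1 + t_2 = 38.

Stars and bars with 38 stars and 1 bars:
C(38+2-1, 2-1) = C(39,1).

Final answer: C(39,1) = 39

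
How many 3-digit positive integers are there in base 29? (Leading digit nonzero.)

These are the integers in [29^2, 29^3), so the count is 29^3 - 29^2 = 28 x 29^2.

Final answer: 23548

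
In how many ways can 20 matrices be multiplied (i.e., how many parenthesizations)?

The structures are counted by the Catalan number C_n. Here n = 20 - 1 = 19.
Using C_0 = 1 and C_(k+1) = C_k x 2(2k+1)/(k+2), build up term by term: C_1=1, C_2=2, C_3=5, C_4=14, C_5=42, C_6=132, C_7=429, C_8=1430, C_9=4862, C_10=16796, C_11=58786, C_12=208012, C_13=742900, C_14=2674440, C_15=9694845, C_16=35357670, C_17=129644790, C_18=477638700, C_19=1767263190.

Final answer: C_{19} = 1767263190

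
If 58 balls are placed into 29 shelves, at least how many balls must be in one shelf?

By the pigeonhole principle: ceiling(58/29).

Final answer: 2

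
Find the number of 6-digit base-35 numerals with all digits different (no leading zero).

The leading digit has 34 choices (anything but zero); the next has 34 (anything but the first), then 33, and so on, one fewer each time.
Total: 34 x 34 x 33 x 32 x 31 x 30.

Final answer: 1135284480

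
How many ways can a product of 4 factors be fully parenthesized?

The structures are counted by the Catalan number C_n. Here n = 4 - 1 = 3.
Using C_0 = 1 and C_(k+1) = C_k x 2(2k+1)/(k+2), build up term by term: C_1=1, C_2=2, C_3=5.

Final answer: C_{3} = 5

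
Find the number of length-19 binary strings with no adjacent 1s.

Let a(n) count valid strings. If the last bit is 0 the prefix is any valid string of length n-1; if it is 1 the string must end in 01 with a valid prefix of length n-2. So a(n) = a(n-1) + a(n-2), a(1)=2, a(2)=3.
Building up term by term: a(1)=2, a(2)=3, a(3)=5, a(4)=8, a(5)=13, a(6)=21, a(7)=34, a(8)=55, a(9)=89, a(10)=144, a(11)=233, a(12)=377, a(13)=610, a(14)=987, a(15)=1597, a(16)=2584, a(17)=4181, a(18)=6765, a(19)=10946.

Final answer: 10946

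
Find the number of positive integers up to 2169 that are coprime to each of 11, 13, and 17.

|div by 11|=197, |div by 13|=166, |div by 17|=127.
|div by 11&13|=15, |div by 11&17|=11, |div by 13&17|=9, |div by all|=0.
By inclusion-exclusion, divisible by at least one: 197+166+127-15-11-9+0 = 455.
Not divisible by any: 2169 - 455.

Final answer: 1714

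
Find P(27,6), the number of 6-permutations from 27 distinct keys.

P(27,6) = 27!/(27-6)! = 27!/21!.

Final answer: P(27,6) = 213127200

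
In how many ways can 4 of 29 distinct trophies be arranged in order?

P(29,4) = 29!/(29-4)! = 29!/25!.

Final answer: P(29,4) = 570024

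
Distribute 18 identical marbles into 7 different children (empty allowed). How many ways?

Stars and bars: C(n+k-1, k-1) = C(24,6).

Final answer: C(24,6) = 134596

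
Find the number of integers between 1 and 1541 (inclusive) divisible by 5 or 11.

Multiples of 5: 308. Multiples of 11: 140. Of both (lcm=55): 28.
By inclusion-exclusion: 308 + 140 - 28.

Final answer: 420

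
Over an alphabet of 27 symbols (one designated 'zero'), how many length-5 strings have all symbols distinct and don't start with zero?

The leading digit has 26 choices (anything but zero); the next has 26 (anything but the first), then 25, and so on, one fewer each time.
Total: 26 x 26 x 25 x 24 x 23.

Final answer: 9328800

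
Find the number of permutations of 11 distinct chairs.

The number of ways to arrange 11 distinct objects is 11!.

Final answer: 11! = 39916800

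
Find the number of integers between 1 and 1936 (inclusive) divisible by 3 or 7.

Multiples of 3: 645. Multiples of 7: 276. Of both (lcm=21): 92.
By inclusion-exclusion: 645 + 276 - 92.

Final answer: 829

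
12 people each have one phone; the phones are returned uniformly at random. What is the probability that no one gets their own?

Use the recurrence D(n) = (n-1)(D(n-1) + D(n-2)) with D(0)=1, D(1)=0.
Building up: D(2)=1, D(3)=2, D(4)=9, D(5)=44, D(6)=265, D(7)=1854, D(8)=14833, D(9)=133496, D(10)=1334961, D(11)=14684570, D(12)=176214841.
Total arrangements: 12! = 479001600.
Probability = D(12)/12! = 16019531/43545600.

Final answer: D(12)/12! = 176214841/479001600 = 0.367879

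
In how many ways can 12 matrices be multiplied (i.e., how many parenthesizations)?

The structures are counted by the Catalan number C_n. Here n = 12 - 1 = 11.
Using C_0 = 1 and C_(k+1) = C_k x 2(2k+1)/(k+2), build up term by term: C_1=1, C_2=2, C_3=5, C_4=14, C_5=42, C_6=132, C_7=429, C_8=1430, C_9=4862, C_10=16796, C_11=58786.

Final answer: C_{11} = 58786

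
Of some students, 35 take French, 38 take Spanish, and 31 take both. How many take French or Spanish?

|A union B| = |A| + |B| - |A intersect B| = 35 + 38 - 31.

Final answer: 42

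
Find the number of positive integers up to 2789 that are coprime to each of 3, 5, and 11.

|div by 3|=929, |div by 5|=557, |div by 11|=253.
|div by 3&5|=185, |div by 3&11|=84, |div by 5&11|=50, |div by all|=16.
By inclusion-exclusion, divisible by at least one: 929+557+253-185-84-50+16 = 1436.
Not divisible by any: 2789 - 1436.

Final answer: 1353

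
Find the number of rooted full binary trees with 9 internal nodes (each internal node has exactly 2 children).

This is a standard Catalan-number count: the answer is C_n. Here n = 9.
Using C_0 = 1 and C_(k+1) = C_k x 2(2k+1)/(k+2), build up term by term: C_1=1, C_2=2, C_3=5, C_4=14, C_5=42, C_6=132, C_7=429, C_8=1430, C_9=4862.

Final answer: C_{9} = 4862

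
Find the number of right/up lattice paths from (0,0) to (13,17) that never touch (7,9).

Total paths to (13,17): C(30,17) = 119759850.
Paths through (7,9): C(16,9) x C(14,8) = 34354320.
Avoiding (7,9): 119759850 - 34354320.

Final answer: 85405530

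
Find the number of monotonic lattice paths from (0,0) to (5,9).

Each path has 5 right steps and 9 up steps in some order (14 steps total).
Choose which 9 of the 14 steps are up: C(14,9).

Final answer: C(14,9) = 2002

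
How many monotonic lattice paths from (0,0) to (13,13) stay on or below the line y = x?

Total monotonic paths to (13,13): C(26,13) = 10400600.
A path is bad iff it touches y = x + 1; reflecting its initial segment maps bad paths bijectively onto all paths to (12,14), of which there are C(26,14) = 9657700.
Valid Dyck paths: 10400600 - 9657700.
(These counts are the Catalan numbers.)

Final answer: C_{13} = 742900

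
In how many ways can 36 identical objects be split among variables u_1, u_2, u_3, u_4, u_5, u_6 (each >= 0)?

Stars and bars with 36 stars and 5 bars:
C(36+6-1, 6-1) = C(41,5).

Final answer: C(41,5) = 749398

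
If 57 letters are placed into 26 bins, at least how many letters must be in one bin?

By the pigeonhole principle: ceiling(57/26).

Final answer: 3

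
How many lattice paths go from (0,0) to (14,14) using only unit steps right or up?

Each path has 14 right steps and 14 up steps in some order (28 steps total).
Choose which 14 of the 28 steps are up: C(28,14).

Final answer: C(28,14) = 40116600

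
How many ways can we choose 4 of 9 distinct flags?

C(9,4) = 9!/(4! x 5!).

Final answer: \binom{9}{4} = 126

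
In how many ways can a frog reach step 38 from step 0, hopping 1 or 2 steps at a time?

Let f(n) be the number of climbs. Removing the last move (1 or 2 steps) gives f(n) = f(n-1) + f(n-2); base cases f(1)=1, f(2)=2.
Building up term by term: f(1)=1, f(2)=2, f(3)=3, f(4)=5, f(5)=8, f(6)=13, f(7)=21, f(8)=34, f(9)=55, f(10)=89, f(11)=144, f(12)=233, f(13)=377, f(14)=610, f(15)=987, f(16)=1597, f(17)=2584, f(18)=4181, f(19)=6765, f(20)=10946, f(21)=17711, f(22)=28657, f(23)=46368, f(24)=75025, f(25)=121393, f(26)=196418, f(27)=317811, f(28)=514229, f(29)=832040, f(30)=1346269, f(31)=2178309, f(32)=3524578, f(33)=5702887, f(34)=9227465, f(35)=14930352, f(36)=24157817, f(37)=39088169, f(38)=63245986.

Final answer: 63245986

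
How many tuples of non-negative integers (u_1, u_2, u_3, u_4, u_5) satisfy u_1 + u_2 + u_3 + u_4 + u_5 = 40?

Stars and bars with 40 stars and 4 bars:
C(40+5-1, 5-1) = C(44,4).

Final answer: C(44,4) = 135751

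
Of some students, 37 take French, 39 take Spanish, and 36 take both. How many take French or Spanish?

|A union B| = |A| + |B| - |A intersect B| = 37 + 39 - 36.

Final answer: 40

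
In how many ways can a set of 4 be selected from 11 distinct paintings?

C(11,4) = 11!/(4! x (11-4)!).

Final answer: C(11,4) = 330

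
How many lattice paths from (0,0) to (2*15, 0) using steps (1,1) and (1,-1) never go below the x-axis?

Total monotonic paths to (15,15): C(30,15) = 155117520.
A path is bad iff it touches y = x + 1; reflecting its initial segment maps bad paths bijectively onto all paths to (14,16), of which there are C(30,16) = 145422675.
Valid Dyck paths: 155117520 - 145422675.
(Check: C(30,15) - C(30,16) = C(30,15)/16, the Catalan number C_{15}.)

Final answer: C_{15} = 9694845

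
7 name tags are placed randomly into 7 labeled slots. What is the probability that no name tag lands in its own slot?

Derangements satisfy D(n) = (n-1)(D(n-1) + D(n-2)), starting from D(0)=1, D(1)=0.
Building up: D(2)=1, D(3)=2, D(4)=9, D(5)=44, D(6)=265, D(7)=1854.
Total arrangements: 7! = 5040.
Probability = D(7)/7! = 103/280.

Final answer: D(7)/7! = 1854/5040 = 0.367857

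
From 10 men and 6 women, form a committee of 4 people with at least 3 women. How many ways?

Sum over valid woman counts:
C(6,3)C(10,1) = 200
C(6,4)C(10,0) = 15
Total: 200 + 15.

Final answer: 215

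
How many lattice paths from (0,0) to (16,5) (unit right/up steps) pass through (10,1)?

Paths (0,0)->(10,1): C(11,1) = 11.
Paths (10,1)->(16,5): C(10,4) = 210.
By multiplication principle: 11 x 210.

Final answer: 2310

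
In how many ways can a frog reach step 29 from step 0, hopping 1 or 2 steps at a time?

Let f(n) be the number of climbs. Removing the last move (1 or 2 steps) gives f(n) = f(n-1) + f(n-2); base cases f(1)=1, f(2)=2.
Computing successive values: f(1)=1, f(2)=2, f(3)=3, f(4)=5, f(5)=8, f(6)=13, f(7)=21, f(8)=34, f(9)=55, f(10)=89, f(11)=144, f(12)=233, f(13)=377, f(14)=610, f(15)=987, f(16)=1597, f(17)=2584, f(18)=4181, f(19)=6765, f(20)=10946, f(21)=17711, f(22)=28657, f(23)=46368, f(24)=75025, f(25)=121393, f(26)=196418, f(27)=317811, f(28)=514229, f(29)=832040.

Final answer: 832040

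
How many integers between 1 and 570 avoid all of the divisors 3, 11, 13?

|div by 3|=190, |div by 11|=51, |div by 13|=43.
|div by 3&11|=17, |div by 3&13|=14, |div by 11&13|=3, |div by all|=1.
By inclusion-exclusion, divisible by at least one: 190+51+43-17-14-3+1 = 251.
Not divisible by any: 570 - 251.

Final answer: 319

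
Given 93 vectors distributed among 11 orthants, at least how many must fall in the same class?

By pigeonhole with 93 objects and 11 categories: ceiling(93/11).

Final answer: 9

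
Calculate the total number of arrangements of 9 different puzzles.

The number of ways to arrange 9 distinct objects is 9!.

Final answer: 9! = 362880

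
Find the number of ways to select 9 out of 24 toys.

C(24,9) = 24!/(9! x 15!).

Final answer: \binom{24}{9} = 1307504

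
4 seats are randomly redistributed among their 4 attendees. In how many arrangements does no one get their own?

Use the recurrence D(n) = (n-1)(D(n-1) + D(n-2)) with D(0)=1, D(1)=0.
D(2) = 1 x (0 + 1) = 1
D(3) = 2 x (1 + 0) = 2
D(4) = 3 x (D(3) + D(2)) = 3 x (2 + 1)

Final answer: D(4) = 9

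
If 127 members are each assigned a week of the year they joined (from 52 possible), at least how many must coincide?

There are 52 possible values for week of the year they joined. With 127 members and 52 categories, by pigeonhole: ceiling(127/52).

Final answer: 3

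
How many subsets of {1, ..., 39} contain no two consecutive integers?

Let a(n) count such subsets of {1, ..., n}. Either n is excluded (a(n-1) ways) or n is included, forcing n-1 out (a(n-2) ways), so a(n) = a(n-1) + a(n-2) with a(1)=2, a(2)=3.
Iterating the recurrence: a(1)=2, a(2)=3, a(3)=5, a(4)=8, a(5)=13, a(6)=21, a(7)=34, a(8)=55, a(9)=89, a(10)=144, a(11)=233, a(12)=377, a(13)=610, a(14)=987, a(15)=1597, a(16)=2584, a(17)=4181, a(18)=6765, a(19)=10946, a(20)=17711, a(21)=28657, a(22)=46368, a(23)=75025, a(24)=121393, a(25)=196418, a(26)=317811, a(27)=514229, a(28)=832040, a(29)=1346269, a(30)=2178309, a(31)=3524578, a(32)=5702887, a(33)=9227465, a(34)=14930352, a(35)=24157817, a(36)=39088169, a(37)=63245986, a(38)=102334155, a(39)=165580141.

Final answer: 165580141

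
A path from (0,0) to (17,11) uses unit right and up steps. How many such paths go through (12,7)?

Paths (0,0)->(12,7): C(19,7) = 50388.
Paths (12,7)->(17,11): C(9,4) = 126.
By multiplication principle: 50388 x 126.

Final answer: 6348888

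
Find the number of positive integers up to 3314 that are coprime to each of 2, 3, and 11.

|div by 2|=1657, |div by 3|=1104, |div by 11|=301.
|div by 2&3|=552, |div by 2&11|=150, |div by 3&11|=100, |div by all|=50.
By inclusion-exclusion, divisible by at least one: 1657+1104+301-552-150-100+50 = 2310.
Not divisible by any: 3314 - 2310.

Final answer: 1004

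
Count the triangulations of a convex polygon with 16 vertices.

The structures are counted by the Catalan number C_n. Here n = 16 - 2 = 14.
C_n = (2n)!/(n!(n+1)!), so C_{14} = 28!/(14! x 15!) = C(28,14)/15 = 40116600/15.

Final answer: C_{14} = 2674440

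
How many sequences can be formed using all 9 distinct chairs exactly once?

The number of ways to arrange 9 distinct objects is 9!.

Final answer: 9! = 362880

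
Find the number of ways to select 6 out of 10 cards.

C(10,6) = 10!/(6! x (10-6)!).

Final answer: C(10,6) = 210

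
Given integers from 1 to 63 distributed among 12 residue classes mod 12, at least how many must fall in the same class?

By pigeonhole with 63 objects and 12 categories: ceiling(63/12).

Final answer: 6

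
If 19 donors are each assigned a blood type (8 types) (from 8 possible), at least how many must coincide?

There are 8 possible values for blood type (8 types). With 19 donors and 8 categories, by pigeonhole: ceiling(19/8).

Final answer: 3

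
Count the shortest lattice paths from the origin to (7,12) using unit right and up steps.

Each path has 7 right steps and 12 up steps in some order (19 steps total).
Choose which 12 of the 19 steps are up: C(19,12).

Final answer: C(19,12) = 50388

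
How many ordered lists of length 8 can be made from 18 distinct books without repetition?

P(18,8) = 18!/(18-8)! = 18!/10!.

Final answer: P(18,8) = 1764322560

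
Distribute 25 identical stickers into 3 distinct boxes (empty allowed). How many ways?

Stars and bars: C(n+k-1, k-1) = C(27,2).

Final answer: C(27,2) = 351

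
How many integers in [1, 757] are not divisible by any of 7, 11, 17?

|div by 7|=108, |div by 11|=68, |div by 17|=44.
|div by 7&11|=9, |div by 7&17|=6, |div by 11&17|=4, |div by all|=0.
By inclusion-exclusion, divisible by at least one: 108+68+44-9-6-4+0 = 201.
Not divisible by any: 757 - 201.

Final answer: 556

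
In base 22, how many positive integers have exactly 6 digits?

Leading digit: 21 options (nonzero). Other 5 digit(s): 22 options each.
Total: 21 x 22^5.

Final answer: 108226272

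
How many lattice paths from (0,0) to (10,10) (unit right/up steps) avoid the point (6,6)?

Total paths to (10,10): C(20,10) = 184756.
Paths through (6,6): C(12,6) x C(8,4) = 64680.
Avoiding (6,6): 184756 - 64680.

Final answer: 120076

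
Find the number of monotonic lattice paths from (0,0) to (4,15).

Each path has 4 right steps and 15 up steps in some order (19 steps total).
Choose which 15 of the 19 steps are up: C(19,15).

Final answer: C(19,15) = 3876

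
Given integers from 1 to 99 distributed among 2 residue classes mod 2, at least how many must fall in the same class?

By pigeonhole with 99 objects and 2 categories: ceiling(99/2).

Final answer: 50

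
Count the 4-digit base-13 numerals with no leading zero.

In base 13, the leading digit has 12 choices (1..12); each of the remaining 3 digits has 13 choices.
Total: 12 x 13^3.

Final answer: 26364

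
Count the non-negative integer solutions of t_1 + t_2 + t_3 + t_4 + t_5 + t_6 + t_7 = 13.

Stars and bars with 13 stars and 6 bars:
C(13+7-1, 7-1) = C(19,6).

Final answer: C(19,6) = 27132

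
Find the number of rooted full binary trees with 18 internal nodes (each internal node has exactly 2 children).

The structures are counted by the Catalan number C_n. Here n = 18.
C_n = C(2n,n) - C(2n,n+1), so C_{18} = C(36,18) - C(36,19) = 9075135300 - 8597496600.

Final answer: C_{18} = 477638700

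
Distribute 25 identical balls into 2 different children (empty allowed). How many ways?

Stars and bars: C(n+k-1, k-1) = C(26,1).

Final answer: C(26,1) = 26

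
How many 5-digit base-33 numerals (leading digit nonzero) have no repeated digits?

First digit: 32 (nonzero). Second: 32 (not first). Third: 31, etc.
Total: 32 x 32 x 31 x 30 x 29.

Final answer: 27617280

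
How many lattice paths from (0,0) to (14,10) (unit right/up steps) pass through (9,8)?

Paths (0,0)->(9,8): C(17,8) = 24310.
Paths (9,8)->(14,10): C(7,2) = 21.
By multiplication principle: 24310 x 21.

Final answer: 510510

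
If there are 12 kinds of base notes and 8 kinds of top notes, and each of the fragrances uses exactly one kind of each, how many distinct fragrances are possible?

By the multiplication principle: 12 x 8.

Final answer: 96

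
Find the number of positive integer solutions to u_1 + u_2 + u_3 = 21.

Substitute u'_i = u_i - 1 (so u'_i >= 0). Then sum u'_i = 21 - 3 = 18.
Stars and bars: C(18+3-1, 3-1) = C(20,2).

Final answer: C(20,2) = 190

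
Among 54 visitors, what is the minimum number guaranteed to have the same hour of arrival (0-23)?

There are 24 possible values for hour of arrival (0-23). With 54 visitors and 24 categories, by pigeonhole: ceiling(54/24).

Final answer: 3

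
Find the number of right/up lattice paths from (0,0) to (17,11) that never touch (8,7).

Total paths to (17,11): C(28,11) = 21474180.
Paths through (8,7): C(15,7) x C(13,4) = 4601025.
Avoiding (8,7): 21474180 - 4601025.

Final answer: 16873155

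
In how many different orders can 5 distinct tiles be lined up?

The number of ways to arrange 5 distinct objects is 5!.

Final answer: 5! = 120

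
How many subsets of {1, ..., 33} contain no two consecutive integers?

Condition on whether n belongs to the subset: if not, any valid subset of {1, ..., n-1} works (a(n-1)); if so, n-1 is excluded and the rest is a valid subset of {1, ..., n-2} (a(n-2)). Hence a(n) = a(n-1) + a(n-2), a(1)=2, a(2)=3.
Building up term by term: a(1)=2, a(2)=3, a(3)=5, a(4)=8, a(5)=13, a(6)=21, a(7)=34, a(8)=55, a(9)=89, a(10)=144, a(11)=233, a(12)=377, a(13)=610, a(14)=987, a(15)=1597, a(16)=2584, a(17)=4181, a(18)=6765, a(19)=10946, a(20)=17711, a(21)=28657, a(22)=46368, a(23)=75025, a(24)=121393, a(25)=196418, a(26)=317811, a(27)=514229, a(28)=832040, a(29)=1346269, a(30)=2178309, a(31)=3524578, a(32)=5702887, a(33)=9227465.

Final answer: 9227465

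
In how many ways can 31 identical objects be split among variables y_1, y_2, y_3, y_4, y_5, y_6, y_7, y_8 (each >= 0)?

Stars and bars with 31 stars and 7 bars:
C(31+8-1, 8-1) = C(38,7).

Final answer: C(38,7) = 12620256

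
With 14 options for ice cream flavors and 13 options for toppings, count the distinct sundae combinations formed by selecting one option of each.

By the multiplication principle: 14 x 13.

Final answer: 182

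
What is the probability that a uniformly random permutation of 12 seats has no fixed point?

D(n) = (n-1)(D(n-1) + D(n-2)), D(0)=1, D(1)=0.
Building up: D(2)=1, D(3)=2, D(4)=9, D(5)=44, D(6)=265, D(7)=1854, D(8)=14833, D(9)=133496, D(10)=1334961, D(11)=14684570, D(12)=176214841.
Total arrangements: 12! = 479001600.
Probability = D(12)/12! = 16019531/43545600.

Final answer: D(12)/12! = 176214841/479001600 = 0.367879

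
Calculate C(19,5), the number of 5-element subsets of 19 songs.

C(19,5) = 19!/(5! x (19-5)!).

Final answer: C(19,5) = 11628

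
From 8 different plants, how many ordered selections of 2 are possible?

P(8,2) = 8!/(8-2)! = 8!/6!.

Final answer: P(8,2) = 56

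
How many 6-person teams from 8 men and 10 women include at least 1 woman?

Sum over valid woman counts:
C(10,1)C(8,5) = 560
C(10,2)C(8,4) = 3150
C(10,3)C(8,3) = 6720
C(10,4)C(8,2) = 5880
C(10,5)C(8,1) = 2016
C(10,6)C(8,0) = 210
Total: 560 + 3150 + 6720 + 5880 + 2016 + 210.

Final answer: 18536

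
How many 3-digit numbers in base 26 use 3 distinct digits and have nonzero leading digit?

The leading digit has 25 choices (anything but zero); the next has 25 (anything but the first), then 24, and so on, one fewer each time.
Total: 25 x 25 x 24.

Final answer: 15000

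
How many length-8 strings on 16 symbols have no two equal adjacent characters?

First character: 16 choices. Each subsequent: 15 choices (must differ from the previous one).
Total: 16 x 15^7.

Final answer: 16 x 15^{7} = 2733750000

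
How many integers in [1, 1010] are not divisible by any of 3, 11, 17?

|div by 3|=336, |div by 11|=91, |div by 17|=59.
|div by 3&11|=30, |div by 3&17|=19, |div by 11&17|=5, |div by all|=1.
By inclusion-exclusion, divisible by at least one: 336+91+59-30-19-5+1 = 433.
Not divisible by any: 1010 - 433.

Final answer: 577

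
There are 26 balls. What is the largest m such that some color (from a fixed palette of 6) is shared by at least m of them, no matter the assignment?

There are 6 possible values for color (from a fixed palette of 6). With 26 balls and 6 categories, by pigeonhole: ceiling(26/6).

Final answer: 5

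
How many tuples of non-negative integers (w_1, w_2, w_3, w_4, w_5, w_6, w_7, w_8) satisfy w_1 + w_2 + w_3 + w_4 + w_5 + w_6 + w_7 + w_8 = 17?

Stars and bars with 17 stars and 7 bars:
C(17+8-1, 8-1) = C(24,7).

Final answer: C(24,7) = 346104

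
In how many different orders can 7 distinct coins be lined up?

The number of ways to arrange 7 distinct objects is 7!.

Final answer: 7! = 5040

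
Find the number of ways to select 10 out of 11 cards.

C(11,10) = 11!/(10! x 1!).

Final answer: \binom{11}{10} = 11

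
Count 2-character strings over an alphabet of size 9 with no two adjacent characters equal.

First character: 9 choices. Each subsequent: 8 choices (must differ from the previous one).
Total: 9 x 8^1.

Final answer: 9 x 8^{1} = 72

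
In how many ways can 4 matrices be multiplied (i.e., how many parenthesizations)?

This is a standard Catalan-number count: the answer is C_n. Here n = 4 - 1 = 3.
Using C_0 = 1 and C_(k+1) = C_k x 2(2k+1)/(k+2), build up term by term: C_1=1, C_2=2, C_3=5.

Final answer: C_{3} = 5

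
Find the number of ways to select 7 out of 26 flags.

C(26,7) = 26!/(7! x 19!).

Final answer: \binom{26}{7} = 657800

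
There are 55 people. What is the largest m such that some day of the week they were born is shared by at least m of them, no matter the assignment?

There are 7 possible values for day of the week they were born. With 55 people and 7 categories, by pigeonhole: ceiling(55/7).

Final answer: 8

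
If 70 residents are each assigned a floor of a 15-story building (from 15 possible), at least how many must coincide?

There are 15 possible values for floor of a 15-story building. With 70 residents and 15 categories, by pigeonhole: ceiling(70/15).

Final answer: 5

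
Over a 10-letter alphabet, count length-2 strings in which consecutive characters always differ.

First character: 10 choices. Each subsequent: 9 choices (must differ from the previous one).
Total: 10 x 9^1.

Final answer: 10 x 9^{1} = 90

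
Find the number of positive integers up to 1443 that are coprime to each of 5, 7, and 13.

|div by 5|=288, |div by 7|=206, |div by 13|=111.
|div by 5&7|=41, |div by 5&13|=22, |div by 7&13|=15, |div by all|=3.
By inclusion-exclusion, divisible by at least one: 288+206+111-41-22-15+3 = 530.
Not divisible by any: 1443 - 530.

Final answer: 913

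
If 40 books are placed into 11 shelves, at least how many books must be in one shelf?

By the pigeonhole principle: ceiling(40/11).

Final answer: 4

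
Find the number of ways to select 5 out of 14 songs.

C(14,5) = 14!/(5! x (14-5)!).

Final answer: C(14,5) = 2002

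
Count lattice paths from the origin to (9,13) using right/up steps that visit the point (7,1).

Paths (0,0)->(7,1): C(8,1) = 8.
Paths (7,1)->(9,13): C(14,12) = 91.
By multiplication principle: 8 x 91.

Final answer: 728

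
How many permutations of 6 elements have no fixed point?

Derangements satisfy D(n) = (n-1)(D(n-1) + D(n-2)), starting from D(0)=1, D(1)=0.
Building up: D(2)=1, D(3)=2, D(4)=9, D(5)=44.
D(6) = 5 x (D(5) + D(4)) = 5 x (44 + 9).

Final answer: D(6) = 265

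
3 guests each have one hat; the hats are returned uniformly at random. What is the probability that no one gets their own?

Use the recurrence D(n) = (n-1)(D(n-1) + D(n-2)) with D(0)=1, D(1)=0.
Building up: D(2)=1, D(3)=2.
Total arrangements: 3! = 6.
Probability = D(3)/3! = 1/3.

Final answer: D(3)/3! = 2/6 = 0.333333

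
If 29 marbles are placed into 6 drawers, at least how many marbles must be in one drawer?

By the pigeonhole principle: ceiling(29/6).

Final answer: 5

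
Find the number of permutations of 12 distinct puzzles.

The number of ways to arrange 12 distinct objects is 12!.

Final answer: 12! = 479001600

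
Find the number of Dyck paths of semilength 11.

Total monotonic paths to (11,11): C(22,11) = 705432.
Reflecting each bad path at its first crossing gives a bijection with paths to (10,12): C(22,12) = 646646.
Valid Dyck paths: 705432 - 646646.
(These counts are the Catalan numbers.)

Final answer: C_{11} = 58786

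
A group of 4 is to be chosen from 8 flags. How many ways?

C(8,4) = 8!/(4! x 4!).

Final answer: \binom{8}{4} = 70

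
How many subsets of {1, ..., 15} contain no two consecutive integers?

Let a(n) count such subsets of {1, ..., n}. Either n is excluded (a(n-1) ways) or n is included, forcing n-1 out (a(n-2) ways), so a(n) = a(n-1) + a(n-2) with a(1)=2, a(2)=3.
Iterating the recurrence: a(1)=2, a(2)=3, a(3)=5, a(4)=8, a(5)=13, a(6)=21, a(7)=34, a(8)=55, a(9)=89, a(10)=144, a(11)=233, a(12)=377, a(13)=610, a(14)=987, a(15)=1597.

Final answer: 1597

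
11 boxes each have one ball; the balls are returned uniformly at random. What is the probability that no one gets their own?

D(n) = (n-1)(D(n-1) + D(n-2)), D(0)=1, D(1)=0.
Building up: D(2)=1, D(3)=2, D(4)=9, D(5)=44, D(6)=265, D(7)=1854, D(8)=14833, D(9)=133496, D(10)=1334961, D(11)=14684570.
Total arrangements: 11! = 39916800.
Probability = D(11)/11! = 1468457/3991680.

Final answer: D(11)/11! = 14684570/39916800 = 0.367879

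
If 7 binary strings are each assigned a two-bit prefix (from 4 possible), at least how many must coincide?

There are 4 possible values for two-bit prefix. With 7 binary strings and 4 categories, by pigeonhole: ceiling(7/4).

Final answer: 2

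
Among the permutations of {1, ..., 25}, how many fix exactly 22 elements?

Choose which 22 elements are fixed: C(25,22) = 2300.
Derange the remaining 3 using D(j) = (j-1)(D(j-1) + D(j-2)), D(0)=1, D(1)=0: D(2)=1, D(3)=2.
Total: 2300 x 2.

Final answer: C(25,22) D(3) = 4600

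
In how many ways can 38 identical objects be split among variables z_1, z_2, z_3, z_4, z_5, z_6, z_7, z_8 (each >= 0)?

Stars and bars with 38 stars and 7 bars:
C(38+8-1, 8-1) = C(45,7).

Final answer: C(45,7) = 45379620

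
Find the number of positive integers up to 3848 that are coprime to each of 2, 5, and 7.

|div by 2|=1924, |div by 5|=769, |div by 7|=549.
|div by 2&5|=384, |div by 2&7|=274, |div by 5&7|=109, |div by all|=54.
By inclusion-exclusion, divisible by at least one: 1924+769+549-384-274-109+54 = 2529.
Not divisible by any: 3848 - 2529.

Final answer: 1319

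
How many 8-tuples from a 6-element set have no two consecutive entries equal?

First character: 6 choices. Each subsequent: 5 choices (must differ from the previous one).
Total: 6 x 5^7.

Final answer: 6 x 5^{7} = 468750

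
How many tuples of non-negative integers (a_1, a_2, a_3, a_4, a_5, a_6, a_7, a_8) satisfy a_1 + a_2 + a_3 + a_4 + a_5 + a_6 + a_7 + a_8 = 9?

Stars and bars with 9 stars and 7 bars:
C(9+8-1, 8-1) = C(16,7).

Final answer: C(16,7) = 11440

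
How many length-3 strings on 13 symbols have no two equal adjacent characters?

First character: 13 choices. Each subsequent: 12 choices (must differ from the previous one).
Total: 13 x 12^2.

Final answer: 13 x 12^{2} = 1872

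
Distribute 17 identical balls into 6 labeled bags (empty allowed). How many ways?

Stars and bars: C(n+k-1, k-1) = C(22,5).

Final answer: C(22,5) = 26334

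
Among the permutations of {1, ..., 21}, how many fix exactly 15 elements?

Choose which 15 elements are fixed: C(21,15) = 54264.
Derange the remaining 6 using D(j) = (j-1)(D(j-1) + D(j-2)), D(0)=1, D(1)=0: D(2)=1, D(3)=2, D(4)=9, D(5)=44, D(6)=265.
Total: 54264 x 265.

Final answer: C(21,15) D(6) = 14379960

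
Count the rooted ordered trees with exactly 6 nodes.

The structures are counted by the Catalan number C_n. Here n = 6 - 1 = 5.
Using C_0 = 1 and C_(k+1) = C_k x 2(2k+1)/(k+2), build up term by term: C_1=1, C_2=2, C_3=5, C_4=14, C_5=42.

Final answer: C_{5} = 42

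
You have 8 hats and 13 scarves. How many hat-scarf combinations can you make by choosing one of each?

By the multiplication principle: 8 x 13.

Final answer: 104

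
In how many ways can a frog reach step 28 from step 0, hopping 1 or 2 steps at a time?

Condition on the final move: it is a 1-step (f(n-1) ways to get there) or a 2-step (f(n-2) ways), so f(n) = f(n-1) + f(n-2), with f(1)=1, f(2)=2.
Iterating the recurrence: f(1)=1, f(2)=2, f(3)=3, f(4)=5, f(5)=8, f(6)=13, f(7)=21, f(8)=34, f(9)=55, f(10)=89, f(11)=144, f(12)=233, f(13)=377, f(14)=610, f(15)=987, f(16)=1597, f(17)=2584, f(18)=4181, f(19)=6765, f(20)=10946, f(21)=17711, f(22)=28657, f(23)=46368, f(24)=75025, f(25)=121393, f(26)=196418, f(27)=317811, f(28)=514229.

Final answer: 514229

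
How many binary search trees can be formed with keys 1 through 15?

This is a standard Catalan-number count: the answer is C_n. Here n = 15.
C_n = (2n)!/(n!(n+1)!), so C_{15} = 30!/(15! x 16!) = C(30,15)/16 = 155117520/16.

Final answer: C_{15} = 9694845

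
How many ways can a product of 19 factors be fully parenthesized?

The structures are counted by the Catalan number C_n. Here n = 19 - 1 = 18.
C_n = C(2n,n)/(n+1), so C_{18} = C(36,18)/19 = 9075135300/19.

Final answer: C_{18} = 477638700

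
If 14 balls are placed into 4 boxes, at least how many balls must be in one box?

By the pigeonhole principle: ceiling(14/4).

Final answer: 4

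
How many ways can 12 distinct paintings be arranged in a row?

The number of ways to arrange 12 distinct objects is 12!.

Final answer: 12! = 479001600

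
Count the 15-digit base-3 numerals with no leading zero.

These are the integers in [3^14, 3^15), so the count is 3^15 - 3^14 = 2 x 3^14.

Final answer: 9565938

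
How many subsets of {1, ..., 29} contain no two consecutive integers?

Let a(n) count such subsets of {1, ..., n}. Either n is excluded (a(n-1) ways) or n is included, forcing n-1 out (a(n-2) ways), so a(n) = a(n-1) + a(n-2) with a(1)=2, a(2)=3.
Computing successive values: a(1)=2, a(2)=3, a(3)=5, a(4)=8, a(5)=13, a(6)=21, a(7)=34, a(8)=55, a(9)=89, a(10)=144, a(11)=233, a(12)=377, a(13)=610, a(14)=987, a(15)=1597, a(16)=2584, a(17)=4181, a(18)=6765, a(19)=10946, a(20)=17711, a(21)=28657, a(22)=46368, a(23)=75025, a(24)=121393, a(25)=196418, a(26)=317811, a(27)=514229, a(28)=832040, a(29)=1346269.

Final answer: 1346269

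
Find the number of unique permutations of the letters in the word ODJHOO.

Letters (D:1, H:1, J:1, O:3). Total letters: 6.
Permutations = 6!/(3!).

Final answer: 120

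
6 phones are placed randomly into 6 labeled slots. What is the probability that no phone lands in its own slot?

D(n) = (n-1)(D(n-1) + D(n-2)), D(0)=1, D(1)=0.
Building up: D(2)=1, D(3)=2, D(4)=9, D(5)=44, D(6)=265.
Total arrangements: 6! = 720.
Probability = D(6)/6! = 53/144.

Final answer: D(6)/6! = 265/720 = 0.368056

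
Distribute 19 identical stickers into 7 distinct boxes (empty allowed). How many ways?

Stars and bars: C(n+k-1, k-1) = C(25,6).

Final answer: C(25,6) = 177100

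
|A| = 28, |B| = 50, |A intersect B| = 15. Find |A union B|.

|A union B| = |A| + |B| - |A intersect B| = 28 + 50 - 15.

Final answer: 63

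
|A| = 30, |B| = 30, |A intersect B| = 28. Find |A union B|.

|A union B| = |A| + |B| - |A intersect B| = 30 + 30 - 28.

Final answer: 32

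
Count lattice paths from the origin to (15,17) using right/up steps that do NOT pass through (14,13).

Total paths to (15,17): C(32,17) = 565722720.
Paths through (14,13): C(27,13) x C(5,4) = 100291500.
Avoiding (14,13): 565722720 - 100291500.

Final answer: 465431220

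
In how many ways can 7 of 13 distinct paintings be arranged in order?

P(13,7) = 13!/(13-7)! = 13!/6!.

Final answer: P(13,7) = 8648640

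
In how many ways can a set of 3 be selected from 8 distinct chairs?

C(8,3) = 8!/(3! x 5!).

Final answer: \binom{8}{3} = 56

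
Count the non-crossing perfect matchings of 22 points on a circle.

The structures are counted by the Catalan number C_n. Here n = 22/2 = 11.
C_n = C(2n,n) - C(2n,n+1), so C_{11} = C(22,11) - C(22,12) = 705432 - 646646.

Final answer: C_{11} = 58786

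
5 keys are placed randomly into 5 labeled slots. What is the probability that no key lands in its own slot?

Derangements satisfy D(n) = (n-1)(D(n-1) + D(n-2)), starting from D(0)=1, D(1)=0.
Building up: D(2)=1, D(3)=2, D(4)=9, D(5)=44.
Total arrangements: 5! = 120.
Probability = D(5)/5! = 11/30.

Final answer: D(5)/5! = 44/120 = 0.366667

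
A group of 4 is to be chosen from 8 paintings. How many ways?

C(8,4) = 8!/(4! x 4!).

Final answer: \binom{8}{4} = 70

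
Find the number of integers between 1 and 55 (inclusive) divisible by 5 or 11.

Multiples of 5: 11. Multiples of 11: 5. Of both (lcm=55): 1.
By inclusion-exclusion: 11 + 5 - 1.

Final answer: 15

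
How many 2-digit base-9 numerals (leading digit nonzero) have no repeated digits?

The leading digit has 8 choices (anything but zero); the next has 8 (anything but the first), then 7, and so on, one fewer each time.
Total: 8 x 8.

Final answer: 64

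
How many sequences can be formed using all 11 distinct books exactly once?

The number of ways to arrange 11 distinct objects is 11!.

Final answer: 11! = 39916800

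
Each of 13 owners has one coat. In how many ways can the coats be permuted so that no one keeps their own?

Derangements satisfy D(n) = (n-1)(D(n-1) + D(n-2)), starting from D(0)=1, D(1)=0.
D(2) = 1 x (0 + 1) = 1
D(3) = 2 x (1 + 0) = 2
D(4) = 3 x (2 + 1) = 9
D(5) = 4 x (9 + 2) = 44
D(6) = 5 x (44 + 9) = 265
D(7) = 6 x (265 + 44) = 1854
D(8) = 7 x (1854 + 265) = 14833
D(9) = 8 x (14833 + 1854) = 133496
D(10) = 9 x (133496 + 14833) = 1334961
D(11) = 10 x (1334961 + 133496) = 14684570
D(12) = 11 x (14684570 + 1334961) = 176214841
D(13) = 12 x (D(12) + D(11)) = 12 x (176214841 + 14684570)

Final answer: D(13) = 2290792932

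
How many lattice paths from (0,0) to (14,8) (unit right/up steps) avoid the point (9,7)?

Total paths to (14,8): C(22,8) = 319770.
Paths through (9,7): C(16,7) x C(6,1) = 68640.
Avoiding (9,7): 319770 - 68640.

Final answer: 251130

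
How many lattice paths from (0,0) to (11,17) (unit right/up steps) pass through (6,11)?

Paths (0,0)->(6,11): C(17,11) = 12376.
Paths (6,11)->(11,17): C(11,6) = 462.
By multiplication principle: 12376 x 462.

Final answer: 5717712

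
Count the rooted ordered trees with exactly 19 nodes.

This is counted by the nth Catalan number C_n. Here n = 19 - 1 = 18.
C_n = C(2n,n)/(n+1), so C_{18} = C(36,18)/19 = 9075135300/19.

Final answer: C_{18} = 477638700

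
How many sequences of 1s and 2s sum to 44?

Condition on the final move: it is a 1-step (f(n-1) ways to get there) or a 2-step (f(n-2) ways), so f(n) = f(n-1) + f(n-2), with f(1)=1, f(2)=2.
Iterating the recurrence: f(1)=1, f(2)=2, f(3)=3, f(4)=5, f(5)=8, f(6)=13, f(7)=21, f(8)=34, f(9)=55, f(10)=89, f(11)=144, f(12)=233, f(13)=377, f(14)=610, f(15)=987, f(16)=1597, f(17)=2584, f(18)=4181, f(19)=6765, f(20)=10946, f(21)=17711, f(22)=28657, f(23)=46368, f(24)=75025, f(25)=121393, f(26)=196418, f(27)=317811, f(28)=514229, f(29)=832040, f(30)=1346269, f(31)=2178309, f(32)=3524578, f(33)=5702887, f(34)=9227465, f(35)=14930352, f(36)=24157817, f(37)=39088169, f(38)=63245986, f(39)=102334155, f(40)=165580141, f(41)=267914296, f(42)=433494437, f(43)=701408733, f(44)=1134903170.

Final answer: 1134903170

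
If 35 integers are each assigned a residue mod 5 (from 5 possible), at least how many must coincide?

There are 5 possible values for residue mod 5. With 35 integers and 5 categories, by pigeonhole: ceiling(35/5).

Final answer: 7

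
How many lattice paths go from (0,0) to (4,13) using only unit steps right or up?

Each path has 4 right steps and 13 up steps in some order (17 steps total).
Choose which 13 of the 17 steps are up: C(17,13).

Final answer: C(17,13) = 2380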